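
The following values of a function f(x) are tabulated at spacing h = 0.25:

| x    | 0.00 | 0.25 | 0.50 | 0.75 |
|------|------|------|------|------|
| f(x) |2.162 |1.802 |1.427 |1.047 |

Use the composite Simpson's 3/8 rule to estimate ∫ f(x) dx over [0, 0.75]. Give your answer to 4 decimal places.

1.2090

h = 0.25, n = 3.
(3h/8)·[y₀ + 3y₁ + 3y₂ + y₃] = 0.09375·(12.896) = 1.2090.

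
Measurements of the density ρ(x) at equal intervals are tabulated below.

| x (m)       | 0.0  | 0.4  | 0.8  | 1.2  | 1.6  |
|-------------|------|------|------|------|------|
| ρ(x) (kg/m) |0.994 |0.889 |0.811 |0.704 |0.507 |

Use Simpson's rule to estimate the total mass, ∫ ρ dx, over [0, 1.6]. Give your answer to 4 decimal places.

h = 0.4, n = 4.
(h/3)·[y₀ + 4y₁ + 2y₂ + 4y₃ + y₄] = 0.133333·(9.495) = 1.2660.

1.2660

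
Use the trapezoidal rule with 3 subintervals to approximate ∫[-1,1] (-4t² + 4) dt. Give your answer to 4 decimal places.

h = (1 − (-1))/3 = 0.666667.
Nodes t₀,…,t₃ = -1, -0.333333, 0.333333, 1.
f(t) = -4t² + 4: f₀=0, f₁=3.555556, f₂=3.555556, f₃=0.
(h/2)·[f₀ + 2f₁ + 2f₂ + f₃] = 0.333333·(14.222222) = 4.7407.

4.7407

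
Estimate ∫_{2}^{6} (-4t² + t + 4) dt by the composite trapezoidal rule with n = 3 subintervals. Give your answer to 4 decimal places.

-250.0741

h = (6 − 2)/3 = 1.333333.
Nodes t₀,…,t₃ = 2, 3.333333, 4.666667, 6.
f(t) = -4t² + t + 4: f₀=-10, f₁=-37.111111, f₂=-78.444444, f₃=-134.
(h/2)·[f₀ + 2f₁ + 2f₂ + f₃] = 0.666667·(-375.111111) = -250.0741.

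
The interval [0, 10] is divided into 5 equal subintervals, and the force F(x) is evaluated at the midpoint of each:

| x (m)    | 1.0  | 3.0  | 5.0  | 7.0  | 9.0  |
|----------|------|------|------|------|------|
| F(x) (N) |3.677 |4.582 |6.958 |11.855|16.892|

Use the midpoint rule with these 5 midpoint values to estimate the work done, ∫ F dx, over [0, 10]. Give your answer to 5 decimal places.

h = 2, n = 5.
h·[y(m₁) + y(m₂) + y(m₃) + y(m₄) + y(m₅)] = 2·(43.964) = 87.92800.

87.92800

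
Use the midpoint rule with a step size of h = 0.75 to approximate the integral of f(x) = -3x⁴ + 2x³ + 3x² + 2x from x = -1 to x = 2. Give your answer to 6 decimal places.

1.304443

h = (2 − (-1))/4 = 0.75.
Midpoints m₁,…,m₄ = -0.625, 0.125, 0.875, 1.625.
f(m₁)=-1.024169921875, f(m₂)=0.300048828125, f(m₃)=3.628173828125, f(m₄)=-1.164794921875.
h·[f(m₁) + f(m₂) + f(m₃) + f(m₄)] = 0.75·(1.7392578125) = 1.304443.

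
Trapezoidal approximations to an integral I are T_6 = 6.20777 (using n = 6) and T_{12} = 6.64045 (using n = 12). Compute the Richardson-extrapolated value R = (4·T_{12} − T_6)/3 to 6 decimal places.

6.784677

R = (4·T_{12} − T_6) / 3 = (4·6.64045 − 6.20777)/3 = (20.35403)/3 = 6.784677.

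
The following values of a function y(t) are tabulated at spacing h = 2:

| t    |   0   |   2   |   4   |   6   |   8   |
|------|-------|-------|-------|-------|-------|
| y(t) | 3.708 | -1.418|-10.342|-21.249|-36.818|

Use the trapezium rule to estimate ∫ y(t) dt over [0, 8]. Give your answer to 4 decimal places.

h = 2, n = 4.
(h/2)·[y₀ + 2y₁ + 2y₂ + 2y₃ + y₄] = 1·(-99.128) = -99.1280.

-99.1280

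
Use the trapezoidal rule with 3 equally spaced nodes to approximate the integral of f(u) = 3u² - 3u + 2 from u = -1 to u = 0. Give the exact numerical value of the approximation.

h = (0 − (-1))/2 = 0.5.
Nodes u₀,…,u₂ = -1, -0.5, 0.
f(u) = 3u² - 3u + 2: f₀=8, f₁=4.25, f₂=2.
(h/2)·[f₀ + 2f₁ + f₂] = 0.25·(18.5) = 4.625.

4.625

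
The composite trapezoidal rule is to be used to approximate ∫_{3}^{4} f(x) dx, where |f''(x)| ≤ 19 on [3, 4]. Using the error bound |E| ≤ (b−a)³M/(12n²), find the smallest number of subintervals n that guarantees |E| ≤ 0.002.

29

Need 19/(12n²) ≤ 0.002.
n² ≥ 19/(12·0.002) = 791.667 ⇒ n ≥ 28.1366, so the smallest n is 29.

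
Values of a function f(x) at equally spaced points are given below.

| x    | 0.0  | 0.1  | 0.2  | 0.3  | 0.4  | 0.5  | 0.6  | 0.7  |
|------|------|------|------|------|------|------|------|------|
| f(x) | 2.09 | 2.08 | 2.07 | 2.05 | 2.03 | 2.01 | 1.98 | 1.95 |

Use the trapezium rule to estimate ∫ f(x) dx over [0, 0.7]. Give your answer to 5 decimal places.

1.42400

h = 0.1, n = 7.
(h/2)·[y₀ + 2y₁ + 2y₂ + 2y₃ + 2y₄ + 2y₅ + 2y₆ + y₇] = 0.05·(28.48) = 1.42400.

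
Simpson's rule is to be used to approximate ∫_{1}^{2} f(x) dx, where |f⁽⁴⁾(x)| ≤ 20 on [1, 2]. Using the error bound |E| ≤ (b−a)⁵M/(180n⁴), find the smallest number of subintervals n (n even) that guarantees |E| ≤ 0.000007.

Need 20/(180n⁴) ≤ 0.000007.
n⁴ ≥ 20/(180·0.000007) = 15873 ⇒ n ≥ 11.2244, so the smallest even n is 12. (n must be even for Simpson's rule.)

12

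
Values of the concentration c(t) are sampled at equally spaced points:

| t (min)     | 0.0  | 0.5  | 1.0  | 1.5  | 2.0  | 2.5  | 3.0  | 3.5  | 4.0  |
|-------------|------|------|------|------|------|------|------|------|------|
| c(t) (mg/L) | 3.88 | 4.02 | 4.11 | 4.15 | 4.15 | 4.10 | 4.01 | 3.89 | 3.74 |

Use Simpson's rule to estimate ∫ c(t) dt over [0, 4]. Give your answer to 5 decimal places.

h = 0.5, n = 8.
(h/3)·[y₀ + 4y₁ + 2y₂ + 4y₃ + 2y₄ + 4y₅ + 2y₆ + 4y₇ + y₈] = 0.166667·(96.80) = 16.13333.

16.13333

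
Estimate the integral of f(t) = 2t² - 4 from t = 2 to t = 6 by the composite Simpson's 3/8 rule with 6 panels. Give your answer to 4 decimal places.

122.6667

h = (6 − 2)/6 = 0.666667.
Nodes t₀,…,t₆ = 2, 2.666667, 3.333333, 4, 4.666667, 5.333333, 6.
f(t) = 2t² - 4: f₀=4, f₁=10.222222, f₂=18.222222, f₃=28, f₄=39.555556, f₅=52.888889, f₆=68.
(3h/8)·[f₀ + 3f₁ + 3f₂ + 2f₃ + 3f₄ + 3f₅ + f₆] = 0.25·(490.666667) = 122.6667.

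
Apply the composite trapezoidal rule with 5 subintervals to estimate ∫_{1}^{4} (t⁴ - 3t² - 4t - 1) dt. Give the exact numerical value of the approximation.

h = (4 − 1)/5 = 0.6.
Nodes t₀,…,t₅ = 1, 1.6, 2.2, 2.8, 3.4, 4.
f(t) = t⁴ - 3t² - 4t - 1: f₀=-7, f₁=-8.5264, f₂=-0.8944, f₃=25.7456, f₄=84.3536, f₅=191.
(h/2)·[f₀ + 2f₁ + 2f₂ + 2f₃ + 2f₄ + f₅] = 0.3·(385.3568) = 115.60704.

115.60704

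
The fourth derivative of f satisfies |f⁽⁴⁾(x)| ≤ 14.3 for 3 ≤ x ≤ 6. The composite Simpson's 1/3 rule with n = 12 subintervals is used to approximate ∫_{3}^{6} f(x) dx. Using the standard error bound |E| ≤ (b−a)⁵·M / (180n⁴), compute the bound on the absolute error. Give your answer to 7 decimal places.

|E| ≤ (3)⁵·14.3 / (180·12⁴) = 3474.9/3732480 = 0.0009310.

0.0009310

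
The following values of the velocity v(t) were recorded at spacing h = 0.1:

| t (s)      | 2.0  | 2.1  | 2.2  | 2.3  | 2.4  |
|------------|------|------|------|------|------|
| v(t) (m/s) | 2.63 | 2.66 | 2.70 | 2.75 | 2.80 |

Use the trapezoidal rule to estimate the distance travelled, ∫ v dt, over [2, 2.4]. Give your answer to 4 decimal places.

1.0825

h = 0.1, n = 4.
(h/2)·[y₀ + 2y₁ + 2y₂ + 2y₃ + y₄] = 0.05·(21.65) = 1.0825.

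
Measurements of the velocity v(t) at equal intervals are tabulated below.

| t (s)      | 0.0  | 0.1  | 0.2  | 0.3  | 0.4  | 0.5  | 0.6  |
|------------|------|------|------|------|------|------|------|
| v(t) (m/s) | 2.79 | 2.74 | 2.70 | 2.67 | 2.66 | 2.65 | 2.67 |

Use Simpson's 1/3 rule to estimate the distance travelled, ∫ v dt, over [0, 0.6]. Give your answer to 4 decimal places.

1.6140

h = 0.1, n = 6.
(h/3)·[y₀ + 4y₁ + 2y₂ + 4y₃ + 2y₄ + 4y₅ + y₆] = 0.033333·(48.42) = 1.6140.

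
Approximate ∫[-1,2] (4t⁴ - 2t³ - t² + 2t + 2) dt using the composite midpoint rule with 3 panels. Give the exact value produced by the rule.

20.25

h = (2 − (-1))/3 = 1.
Midpoints m₁,…,m₃ = -0.5, 0.5, 1.5.
f(m₁)=1.25, f(m₂)=2.75, f(m₃)=16.25.
h·[f(m₁) + f(m₂) + f(m₃)] = 1·(20.25) = 20.25.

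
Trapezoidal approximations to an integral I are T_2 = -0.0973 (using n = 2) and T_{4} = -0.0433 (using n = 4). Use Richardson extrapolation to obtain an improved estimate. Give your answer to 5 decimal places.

R = (4·T_{4} − T_2) / 3 = (4·(-0.0433) − (-0.0973))/3 = (-0.0759)/3 = -0.02530.

-0.02530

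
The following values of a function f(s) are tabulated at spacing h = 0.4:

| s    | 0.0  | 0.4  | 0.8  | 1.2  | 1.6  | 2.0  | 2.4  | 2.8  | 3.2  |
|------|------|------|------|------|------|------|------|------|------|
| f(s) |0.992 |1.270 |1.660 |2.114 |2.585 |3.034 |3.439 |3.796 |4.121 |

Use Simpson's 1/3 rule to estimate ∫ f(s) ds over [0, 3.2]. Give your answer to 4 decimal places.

8.1783

h = 0.4, n = 8.
(h/3)·[y₀ + 4y₁ + 2y₂ + 4y₃ + 2y₄ + 4y₅ + 2y₆ + 4y₇ + y₈] = 0.133333·(61.337) = 8.1783.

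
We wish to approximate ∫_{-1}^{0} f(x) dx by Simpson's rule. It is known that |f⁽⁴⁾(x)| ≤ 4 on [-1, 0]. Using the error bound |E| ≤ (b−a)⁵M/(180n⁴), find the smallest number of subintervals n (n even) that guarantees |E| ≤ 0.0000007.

Need 4/(180n⁴) ≤ 0.0000007.
n⁴ ≥ 4/(180·0.0000007) = 31746 ⇒ n ≥ 13.3482, so the smallest even n is 14. (n must be even for Simpson's rule.)

14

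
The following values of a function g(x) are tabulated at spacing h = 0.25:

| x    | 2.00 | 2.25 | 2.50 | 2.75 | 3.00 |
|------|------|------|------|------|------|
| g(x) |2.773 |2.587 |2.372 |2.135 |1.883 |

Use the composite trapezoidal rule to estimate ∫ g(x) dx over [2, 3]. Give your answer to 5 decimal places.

h = 0.25, n = 4.
(h/2)·[y₀ + 2y₁ + 2y₂ + 2y₃ + y₄] = 0.125·(18.844) = 2.35550.

2.35550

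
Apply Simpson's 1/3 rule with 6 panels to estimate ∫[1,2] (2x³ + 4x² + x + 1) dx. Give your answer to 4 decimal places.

h = (2 − 1)/6 = 0.166667.
Nodes x₀,…,x₆ = 1, 1.166667, 1.333333, 1.5, 1.666667, 1.833333, 2.
f(x) = 2x³ + 4x² + x + 1: f₀=8, f₁=10.787037, f₂=14.185185, f₃=18.25, f₄=23.037037, f₅=28.601852, f₆=35.
(h/3)·[f₀ + 4f₁ + 2f₂ + 4f₃ + 2f₄ + 4f₅ + f₆] = 0.055556·(348) = 19.3333.

19.3333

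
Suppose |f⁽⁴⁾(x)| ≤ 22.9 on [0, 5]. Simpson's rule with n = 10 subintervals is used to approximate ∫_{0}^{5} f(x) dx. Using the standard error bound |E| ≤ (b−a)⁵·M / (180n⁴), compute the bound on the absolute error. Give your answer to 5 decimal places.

|E| ≤ (5)⁵·22.9 / (180·10⁴) = 71562.5/1800000 = 0.03976.

0.03976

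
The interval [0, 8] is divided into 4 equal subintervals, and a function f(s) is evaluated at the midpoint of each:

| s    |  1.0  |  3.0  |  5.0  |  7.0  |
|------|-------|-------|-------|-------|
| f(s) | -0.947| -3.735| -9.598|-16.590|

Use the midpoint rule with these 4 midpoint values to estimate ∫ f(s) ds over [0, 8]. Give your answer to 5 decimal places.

-61.74000

h = 2, n = 4.
h·[y(m₁) + y(m₂) + y(m₃) + y(m₄)] = 2·(-30.870) = -61.74000.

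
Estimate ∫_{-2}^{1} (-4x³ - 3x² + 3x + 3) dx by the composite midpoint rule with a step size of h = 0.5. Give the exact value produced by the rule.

10.3125

h = (1 − (-2))/6 = 0.5.
Midpoints m₁,…,m₆ = -1.75, -1.25, -0.75, -0.25, 0.25, 0.75.
f(m₁)=10, f(m₂)=2.375, f(m₃)=0.75, f(m₄)=2.125, f(m₅)=3.5, f(m₆)=1.875.
h·[f(m₁) + f(m₂) + f(m₃) + f(m₄) + f(m₅) + f(m₆)] = 0.5·(20.625) = 10.3125.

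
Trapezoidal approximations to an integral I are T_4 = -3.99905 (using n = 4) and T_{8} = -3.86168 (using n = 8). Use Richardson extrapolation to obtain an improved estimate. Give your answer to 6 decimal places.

-3.815890

R = (4·T_{8} − T_4) / 3 = (4·(-3.86168) − (-3.99905))/3 = (-11.44767)/3 = -3.815890.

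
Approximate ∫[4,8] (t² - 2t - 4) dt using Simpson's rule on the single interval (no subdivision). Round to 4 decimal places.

S = (b−a)/6 · [f(4) + 4f(6) + f(8)] = 0.666667·[4 + 4·20 + 44] = 85.3333.

85.3333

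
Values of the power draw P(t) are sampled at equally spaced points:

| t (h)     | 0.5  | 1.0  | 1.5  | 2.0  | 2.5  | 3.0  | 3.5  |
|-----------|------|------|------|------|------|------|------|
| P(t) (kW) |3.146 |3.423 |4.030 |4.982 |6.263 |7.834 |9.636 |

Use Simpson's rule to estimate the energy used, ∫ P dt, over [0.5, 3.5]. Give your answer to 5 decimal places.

16.38733

h = 0.5, n = 6.
(h/3)·[y₀ + 4y₁ + 2y₂ + 4y₃ + 2y₄ + 4y₅ + y₆] = 0.166667·(98.324) = 16.38733.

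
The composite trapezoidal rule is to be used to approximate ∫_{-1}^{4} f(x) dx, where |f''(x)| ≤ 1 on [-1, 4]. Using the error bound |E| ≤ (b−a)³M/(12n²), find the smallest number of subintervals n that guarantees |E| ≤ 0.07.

13

Need 125/(12n²) ≤ 0.07.
n² ≥ 125/(12·0.07) = 148.81 ⇒ n ≥ 12.1988, so the smallest n is 13.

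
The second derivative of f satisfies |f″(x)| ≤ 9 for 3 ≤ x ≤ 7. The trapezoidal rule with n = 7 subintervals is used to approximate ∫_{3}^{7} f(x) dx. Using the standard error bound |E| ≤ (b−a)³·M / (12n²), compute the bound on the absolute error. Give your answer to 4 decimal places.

|E| ≤ (4)³·9 / (12·7²) = 576/588 = 0.9796.

0.9796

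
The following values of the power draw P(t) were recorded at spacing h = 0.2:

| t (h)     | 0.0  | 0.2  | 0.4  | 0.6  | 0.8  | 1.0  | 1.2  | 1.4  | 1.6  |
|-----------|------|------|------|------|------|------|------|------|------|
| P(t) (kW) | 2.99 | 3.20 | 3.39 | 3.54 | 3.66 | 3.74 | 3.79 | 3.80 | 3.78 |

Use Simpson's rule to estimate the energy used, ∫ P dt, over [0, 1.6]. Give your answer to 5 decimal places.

5.70467

h = 0.2, n = 8.
(h/3)·[y₀ + 4y₁ + 2y₂ + 4y₃ + 2y₄ + 4y₅ + 2y₆ + 4y₇ + y₈] = 0.066667·(85.57) = 5.70467.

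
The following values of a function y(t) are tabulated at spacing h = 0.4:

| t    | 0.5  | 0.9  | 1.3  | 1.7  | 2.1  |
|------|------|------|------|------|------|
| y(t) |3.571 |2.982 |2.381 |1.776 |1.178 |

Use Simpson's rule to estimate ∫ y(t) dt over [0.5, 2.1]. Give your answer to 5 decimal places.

h = 0.4, n = 4.
(h/3)·[y₀ + 4y₁ + 2y₂ + 4y₃ + y₄] = 0.133333·(28.543) = 3.80573.

3.80573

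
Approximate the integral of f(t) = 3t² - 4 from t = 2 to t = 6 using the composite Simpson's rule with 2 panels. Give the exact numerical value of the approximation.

h = (6 − 2)/2 = 2.
Nodes t₀,…,t₂ = 2, 4, 6.
f(t) = 3t² - 4: f₀=8, f₁=44, f₂=104.
(h/3)·[f₀ + 4f₁ + f₂] = 0.666667·(288) = 192.

192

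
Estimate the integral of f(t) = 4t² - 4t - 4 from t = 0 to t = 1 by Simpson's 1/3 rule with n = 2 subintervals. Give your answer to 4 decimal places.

-4.6667

h = (1 − 0)/2 = 0.5.
Nodes t₀,…,t₂ = 0, 0.5, 1.
f(t) = 4t² - 4t - 4: f₀=-4, f₁=-5, f₂=-4.
(h/3)·[f₀ + 4f₁ + f₂] = 0.166667·(-28) = -4.6667.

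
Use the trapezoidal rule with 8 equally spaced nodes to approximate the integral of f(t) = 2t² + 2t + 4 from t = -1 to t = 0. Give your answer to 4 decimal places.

3.6735

h = (0 − (-1))/7 = 0.142857.
Nodes t₀,…,t₇ = -1, -0.857143, -0.714286, -0.571429, -0.428571, -0.285714, -0.142857, 0.
f(t) = 2t² + 2t + 4: f₀=4, f₁=3.755102, f₂=3.591837, f₃=3.510204, f₄=3.510204, f₅=3.591837, f₆=3.755102, f₇=4.
(h/2)·[f₀ + 2f₁ + 2f₂ + 2f₃ + 2f₄ + 2f₅ + 2f₆ + f₇] = 0.071429·(51.428571) = 3.6735.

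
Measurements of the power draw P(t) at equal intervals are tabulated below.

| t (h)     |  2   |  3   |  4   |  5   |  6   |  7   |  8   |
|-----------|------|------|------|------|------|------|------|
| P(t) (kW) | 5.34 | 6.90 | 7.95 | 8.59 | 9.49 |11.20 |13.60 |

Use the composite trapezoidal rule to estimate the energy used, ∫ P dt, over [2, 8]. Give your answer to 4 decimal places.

53.6000

h = 1, n = 6.
(h/2)·[y₀ + 2y₁ + 2y₂ + 2y₃ + 2y₄ + 2y₅ + y₆] = 0.5·(107.20) = 53.6000.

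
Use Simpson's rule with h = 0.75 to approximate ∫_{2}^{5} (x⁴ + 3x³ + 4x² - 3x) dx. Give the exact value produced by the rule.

h = (5 − 2)/4 = 0.75.
Nodes x₀,…,x₄ = 2, 2.75, 3.5, 4.25, 5.
f(x) = x⁴ + 3x³ + 4x² - 3x: f₀=50, f₁=141.58203125, f₂=317.1875, f₃=616.05078125, f₄=1085.
(h/3)·[f₀ + 4f₁ + 2f₂ + 4f₃ + f₄] = 0.25·(4799.90625) = 1199.9765625.

1199.9765625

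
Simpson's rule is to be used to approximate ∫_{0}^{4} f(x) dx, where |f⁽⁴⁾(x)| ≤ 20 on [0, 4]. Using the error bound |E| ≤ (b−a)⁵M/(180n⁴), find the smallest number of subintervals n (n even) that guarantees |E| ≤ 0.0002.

Need 20480/(180n⁴) ≤ 0.0002.
n⁴ ≥ 20480/(180·0.0002) = 568889 ⇒ n ≥ 27.4636, so the smallest even n is 28. (n must be even for Simpson's rule.)

28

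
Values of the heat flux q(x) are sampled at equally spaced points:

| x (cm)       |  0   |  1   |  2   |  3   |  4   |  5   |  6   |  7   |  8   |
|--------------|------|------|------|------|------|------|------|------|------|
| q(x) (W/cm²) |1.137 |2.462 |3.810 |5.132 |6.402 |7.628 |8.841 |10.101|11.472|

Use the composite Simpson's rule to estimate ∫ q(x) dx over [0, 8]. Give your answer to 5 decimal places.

50.66900

h = 1, n = 8.
(h/3)·[y₀ + 4y₁ + 2y₂ + 4y₃ + 2y₄ + 4y₅ + 2y₆ + 4y₇ + y₈] = 0.333333·(152.007) = 50.66900.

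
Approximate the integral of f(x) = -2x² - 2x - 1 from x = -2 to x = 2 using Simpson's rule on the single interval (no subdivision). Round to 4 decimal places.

S = (b−a)/6 · [f(-2) + 4f(0) + f(2)] = 0.666667·[(-5) + 4·(-1) + (-13)] = -14.6667.

-14.6667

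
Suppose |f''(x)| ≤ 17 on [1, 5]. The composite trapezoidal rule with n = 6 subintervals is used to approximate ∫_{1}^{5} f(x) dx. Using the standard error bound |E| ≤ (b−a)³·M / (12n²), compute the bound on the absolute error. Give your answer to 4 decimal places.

2.5185

|E| ≤ (4)³·17 / (12·6²) = 1088/432 = 2.5185.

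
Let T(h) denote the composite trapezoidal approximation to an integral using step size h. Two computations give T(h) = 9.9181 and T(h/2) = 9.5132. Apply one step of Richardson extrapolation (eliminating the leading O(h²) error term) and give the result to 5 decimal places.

9.37823

R = (4·T(h/2) − T(h)) / 3 = (4·9.5132 − 9.9181)/3 = (28.1347)/3 = 9.37823.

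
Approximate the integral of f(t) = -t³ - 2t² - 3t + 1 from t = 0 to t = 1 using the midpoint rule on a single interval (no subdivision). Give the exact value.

M = (b−a)·f(0.5) = 1·(-1.125) = -1.125.

-1.125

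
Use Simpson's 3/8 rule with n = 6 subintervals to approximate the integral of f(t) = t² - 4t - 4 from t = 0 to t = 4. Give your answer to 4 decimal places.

-26.6667

h = (4 − 0)/6 = 0.666667.
Nodes t₀,…,t₆ = 0, 0.666667, 1.333333, 2, 2.666667, 3.333333, 4.
f(t) = t² - 4t - 4: f₀=-4, f₁=-6.222222, f₂=-7.555556, f₃=-8, f₄=-7.555556, f₅=-6.222222, f₆=-4.
(3h/8)·[f₀ + 3f₁ + 3f₂ + 2f₃ + 3f₄ + 3f₅ + f₆] = 0.25·(-106.666667) = -26.6667.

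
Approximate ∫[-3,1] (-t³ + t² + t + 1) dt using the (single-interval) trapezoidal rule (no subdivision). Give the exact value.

T = (b−a)/2 · [f(-3) + f(1)] = 2·[34 + 2] = 72.

72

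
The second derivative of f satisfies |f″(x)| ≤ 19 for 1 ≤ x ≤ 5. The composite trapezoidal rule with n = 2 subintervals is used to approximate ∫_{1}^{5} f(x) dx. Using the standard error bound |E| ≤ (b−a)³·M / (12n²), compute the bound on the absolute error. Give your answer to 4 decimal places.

|E| ≤ (4)³·19 / (12·2²) = 1216/48 = 25.3333.

25.3333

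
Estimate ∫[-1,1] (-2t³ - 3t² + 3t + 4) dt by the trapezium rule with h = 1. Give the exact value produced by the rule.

h = (1 − (-1))/2 = 1.
Nodes t₀,…,t₂ = -1, 0, 1.
f(t) = -2t³ - 3t² + 3t + 4: f₀=0, f₁=4, f₂=2.
(h/2)·[f₀ + 2f₁ + f₂] = 0.5·(10) = 5.

5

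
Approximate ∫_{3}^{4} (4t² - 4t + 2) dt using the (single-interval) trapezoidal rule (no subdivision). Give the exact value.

T = (b−a)/2 · [f(3) + f(4)] = 0.5·[26 + 50] = 38.

38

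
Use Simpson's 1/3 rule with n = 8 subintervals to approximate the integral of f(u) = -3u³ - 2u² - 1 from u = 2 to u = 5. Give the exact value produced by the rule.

-537.75

h = (5 − 2)/8 = 0.375.
Nodes u₀,…,u₈ = 2, 2.375, 2.75, 3.125, 3.5, 3.875, 4.25, 4.625, 5.
f(u) = -3u³ - 2u² - 1: f₀=-33, f₁=-52.470703125, f₂=-78.515625, f₃=-112.083984375, f₄=-154.125, f₅=-205.587890625, f₆=-267.421875, f₇=-340.576171875, f₈=-426.
(h/3)·[f₀ + 4f₁ + 2f₂ + 4f₃ + 2f₄ + 4f₅ + 2f₆ + 4f₇ + f₈] = 0.125·(-4302) = -537.75.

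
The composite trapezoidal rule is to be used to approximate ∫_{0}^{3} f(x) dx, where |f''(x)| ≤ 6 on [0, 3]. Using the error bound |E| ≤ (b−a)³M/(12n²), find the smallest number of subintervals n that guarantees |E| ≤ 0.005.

52

Need 162/(12n²) ≤ 0.005.
n² ≥ 162/(12·0.005) = 2700 ⇒ n ≥ 51.9615, so the smallest n is 52.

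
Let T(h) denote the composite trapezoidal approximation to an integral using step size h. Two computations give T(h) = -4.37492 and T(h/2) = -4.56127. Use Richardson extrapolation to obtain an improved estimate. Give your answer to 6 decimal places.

R = (4·T(h/2) − T(h)) / 3 = (4·(-4.56127) − (-4.37492))/3 = (-13.87016)/3 = -4.623387.

-4.623387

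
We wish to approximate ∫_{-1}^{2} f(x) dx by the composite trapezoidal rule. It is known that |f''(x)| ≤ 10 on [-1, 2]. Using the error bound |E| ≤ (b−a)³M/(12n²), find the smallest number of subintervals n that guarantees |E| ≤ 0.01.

48

Need 270/(12n²) ≤ 0.01.
n² ≥ 270/(12·0.01) = 2250 ⇒ n ≥ 47.4342, so the smallest n is 48.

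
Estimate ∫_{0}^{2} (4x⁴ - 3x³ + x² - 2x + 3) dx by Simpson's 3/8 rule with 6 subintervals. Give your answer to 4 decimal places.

18.2963

h = (2 − 0)/6 = 0.333333.
Nodes x₀,…,x₆ = 0, 0.333333, 0.666667, 1, 1.333333, 1.666667, 2.
f(x) = 4x⁴ - 3x³ + x² - 2x + 3: f₀=3, f₁=2.382716, f₂=2.012346, f₃=3, f₄=7.641975, f₅=19.419753, f₆=43.
(3h/8)·[f₀ + 3f₁ + 3f₂ + 2f₃ + 3f₄ + 3f₅ + f₆] = 0.125·(146.370370) = 18.2963.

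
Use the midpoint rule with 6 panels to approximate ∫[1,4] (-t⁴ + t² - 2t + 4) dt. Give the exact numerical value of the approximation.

-184.04296875

h = (4 − 1)/6 = 0.5.
Midpoints m₁,…,m₆ = 1.25, 1.75, 2.25, 2.75, 3.25, 3.75.
f(m₁)=0.62109375, f(m₂)=-5.81640625, f(m₃)=-21.06640625, f(m₄)=-51.12890625, f(m₅)=-103.50390625, f(m₆)=-187.19140625.
h·[f(m₁) + f(m₂) + f(m₃) + f(m₄) + f(m₅) + f(m₆)] = 0.5·(-368.0859375) = -184.04296875.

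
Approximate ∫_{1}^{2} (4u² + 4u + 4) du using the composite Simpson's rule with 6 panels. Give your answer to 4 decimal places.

19.3333

h = (2 − 1)/6 = 0.166667.
Nodes u₀,…,u₆ = 1, 1.166667, 1.333333, 1.5, 1.666667, 1.833333, 2.
f(u) = 4u² + 4u + 4: f₀=12, f₁=14.111111, f₂=16.444444, f₃=19, f₄=21.777778, f₅=24.777778, f₆=28.
(h/3)·[f₀ + 4f₁ + 2f₂ + 4f₃ + 2f₄ + 4f₅ + f₆] = 0.055556·(348) = 19.3333.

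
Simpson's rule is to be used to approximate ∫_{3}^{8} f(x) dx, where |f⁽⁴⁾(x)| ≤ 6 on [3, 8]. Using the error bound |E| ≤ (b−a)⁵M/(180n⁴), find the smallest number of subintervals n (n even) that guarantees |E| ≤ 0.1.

Need 18750/(180n⁴) ≤ 0.1.
n⁴ ≥ 18750/(180·0.1) = 1041.67 ⇒ n ≥ 5.6811, so the smallest even n is 6. (n must be even for Simpson's rule.)

6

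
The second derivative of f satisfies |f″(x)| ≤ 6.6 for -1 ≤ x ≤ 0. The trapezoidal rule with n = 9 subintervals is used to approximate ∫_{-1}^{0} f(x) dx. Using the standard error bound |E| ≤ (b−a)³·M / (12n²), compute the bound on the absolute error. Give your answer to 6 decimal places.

|E| ≤ (1)³·6.6 / (12·9²) = 6.6/972 = 0.006790.

0.006790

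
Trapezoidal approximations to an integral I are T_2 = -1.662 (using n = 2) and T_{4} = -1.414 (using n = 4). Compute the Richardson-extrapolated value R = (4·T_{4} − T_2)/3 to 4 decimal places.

R = (4·T_{4} − T_2) / 3 = (4·(-1.414) − (-1.662))/3 = (-3.994)/3 = -1.3313.

-1.3313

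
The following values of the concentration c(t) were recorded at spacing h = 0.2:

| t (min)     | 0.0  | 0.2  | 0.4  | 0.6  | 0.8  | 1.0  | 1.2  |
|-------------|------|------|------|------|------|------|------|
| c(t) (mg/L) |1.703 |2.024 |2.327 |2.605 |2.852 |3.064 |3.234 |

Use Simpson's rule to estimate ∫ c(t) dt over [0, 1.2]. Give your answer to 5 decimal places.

3.07113

h = 0.2, n = 6.
(h/3)·[y₀ + 4y₁ + 2y₂ + 4y₃ + 2y₄ + 4y₅ + y₆] = 0.066667·(46.067) = 3.07113.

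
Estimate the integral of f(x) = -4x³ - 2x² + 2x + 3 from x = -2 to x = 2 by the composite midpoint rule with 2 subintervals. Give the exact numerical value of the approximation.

4

h = (2 − (-2))/2 = 2.
Midpoints m₁,…,m₂ = -1, 1.
f(m₁)=3, f(m₂)=-1.
h·[f(m₁) + f(m₂)] = 2·(2) = 4.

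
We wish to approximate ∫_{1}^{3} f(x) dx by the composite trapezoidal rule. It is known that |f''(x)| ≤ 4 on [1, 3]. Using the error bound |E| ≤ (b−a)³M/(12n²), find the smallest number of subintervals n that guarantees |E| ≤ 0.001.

52

Need 32/(12n²) ≤ 0.001.
n² ≥ 32/(12·0.001) = 2666.67 ⇒ n ≥ 51.6398, so the smallest n is 52.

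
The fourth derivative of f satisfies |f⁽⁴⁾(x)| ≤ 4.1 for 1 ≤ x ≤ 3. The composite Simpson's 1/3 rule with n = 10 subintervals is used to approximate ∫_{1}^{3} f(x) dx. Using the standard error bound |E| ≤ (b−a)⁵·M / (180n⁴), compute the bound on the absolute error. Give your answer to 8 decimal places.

0.00007289

|E| ≤ (2)⁵·4.1 / (180·10⁴) = 131.2/1800000 = 0.00007289.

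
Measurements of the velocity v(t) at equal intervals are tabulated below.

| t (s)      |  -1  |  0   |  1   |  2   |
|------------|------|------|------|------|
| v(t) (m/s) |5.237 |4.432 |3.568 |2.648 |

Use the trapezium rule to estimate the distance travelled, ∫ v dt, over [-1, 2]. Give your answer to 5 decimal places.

11.94250

h = 1, n = 3.
(h/2)·[y₀ + 2y₁ + 2y₂ + y₃] = 0.5·(23.885) = 11.94250.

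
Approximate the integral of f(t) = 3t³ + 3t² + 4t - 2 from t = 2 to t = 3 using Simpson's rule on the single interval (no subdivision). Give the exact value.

S = (b−a)/6 · [f(2) + 4f(2.5) + f(3)] = 0.166667·[42 + 4·73.625 + 118] = 75.75.

75.75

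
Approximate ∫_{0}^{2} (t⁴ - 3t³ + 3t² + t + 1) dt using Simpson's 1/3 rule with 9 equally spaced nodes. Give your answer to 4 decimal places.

h = (2 − 0)/8 = 0.25.
Nodes t₀,…,t₈ = 0, 0.25, 0.5, 0.75, 1, 1.25, 1.5, 1.75, 2.
f(t) = t⁴ - 3t³ + 3t² + t + 1: f₀=1, f₁=1.39453125, f₂=1.9375, f₃=2.48828125, f₄=3, f₅=3.51953125, f₆=4.1875, f₇=5.23828125, f₈=7.
(h/3)·[f₀ + 4f₁ + 2f₂ + 4f₃ + 2f₄ + 4f₅ + 2f₆ + 4f₇ + f₈] = 0.083333·(76.8125) = 6.4010.

6.4010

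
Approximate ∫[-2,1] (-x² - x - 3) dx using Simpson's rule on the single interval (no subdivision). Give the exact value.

S = (b−a)/6 · [f(-2) + 4f(-0.5) + f(1)] = 0.5·[(-5) + 4·(-2.75) + (-5)] = -10.5.

-10.5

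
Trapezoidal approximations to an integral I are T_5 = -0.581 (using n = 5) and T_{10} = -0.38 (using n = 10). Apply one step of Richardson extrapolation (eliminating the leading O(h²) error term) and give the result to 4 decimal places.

R = (4·T_{10} − T_5) / 3 = (4·(-0.38) − (-0.581))/3 = (-0.939)/3 = -0.3130.

-0.3130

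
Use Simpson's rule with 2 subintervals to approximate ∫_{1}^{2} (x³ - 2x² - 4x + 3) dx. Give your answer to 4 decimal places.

h = (2 − 1)/2 = 0.5.
Nodes x₀,…,x₂ = 1, 1.5, 2.
f(x) = x³ - 2x² - 4x + 3: f₀=-2, f₁=-4.125, f₂=-5.
(h/3)·[f₀ + 4f₁ + f₂] = 0.166667·(-23.5) = -3.9167.

-3.9167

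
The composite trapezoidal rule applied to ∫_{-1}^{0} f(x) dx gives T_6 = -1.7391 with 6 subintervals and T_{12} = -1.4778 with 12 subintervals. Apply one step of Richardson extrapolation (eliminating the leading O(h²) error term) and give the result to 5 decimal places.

R = (4·T_{12} − T_6) / 3 = (4·(-1.4778) − (-1.7391))/3 = (-4.1721)/3 = -1.39070.

-1.39070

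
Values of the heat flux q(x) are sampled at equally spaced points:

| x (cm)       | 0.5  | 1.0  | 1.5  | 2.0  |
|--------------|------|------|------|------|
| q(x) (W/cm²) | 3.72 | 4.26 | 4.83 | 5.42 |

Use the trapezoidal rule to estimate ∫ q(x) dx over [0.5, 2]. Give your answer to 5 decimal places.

h = 0.5, n = 3.
(h/2)·[y₀ + 2y₁ + 2y₂ + y₃] = 0.25·(27.32) = 6.83000.

6.83000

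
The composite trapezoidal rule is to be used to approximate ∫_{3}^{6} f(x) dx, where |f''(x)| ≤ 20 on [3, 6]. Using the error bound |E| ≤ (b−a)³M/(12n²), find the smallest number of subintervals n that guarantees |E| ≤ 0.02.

48

Need 540/(12n²) ≤ 0.02.
n² ≥ 540/(12·0.02) = 2250 ⇒ n ≥ 47.4342, so the smallest n is 48.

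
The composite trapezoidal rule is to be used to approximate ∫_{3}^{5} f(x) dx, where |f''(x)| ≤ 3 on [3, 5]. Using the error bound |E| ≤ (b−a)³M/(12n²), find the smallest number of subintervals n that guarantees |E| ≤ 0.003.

Need 24/(12n²) ≤ 0.003.
n² ≥ 24/(12·0.003) = 666.667 ⇒ n ≥ 25.8199, so the smallest n is 26.

26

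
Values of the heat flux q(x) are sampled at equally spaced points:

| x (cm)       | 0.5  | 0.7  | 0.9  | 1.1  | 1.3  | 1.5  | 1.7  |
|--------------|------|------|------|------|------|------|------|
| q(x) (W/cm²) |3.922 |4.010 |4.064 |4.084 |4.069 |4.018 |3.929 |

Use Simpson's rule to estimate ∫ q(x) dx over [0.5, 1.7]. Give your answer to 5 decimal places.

h = 0.2, n = 6.
(h/3)·[y₀ + 4y₁ + 2y₂ + 4y₃ + 2y₄ + 4y₅ + y₆] = 0.066667·(72.565) = 4.83767.

4.83767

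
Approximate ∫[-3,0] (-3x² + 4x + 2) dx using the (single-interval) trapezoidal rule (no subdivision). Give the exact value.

-52.5

T = (b−a)/2 · [f(-3) + f(0)] = 1.5·[(-37) + 2] = -52.5.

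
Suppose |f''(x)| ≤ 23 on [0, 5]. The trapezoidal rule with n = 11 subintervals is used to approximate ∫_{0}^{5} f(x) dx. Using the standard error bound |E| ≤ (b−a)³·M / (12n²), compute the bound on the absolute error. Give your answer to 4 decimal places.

|E| ≤ (5)³·23 / (12·11²) = 2875/1452 = 1.9800.

1.9800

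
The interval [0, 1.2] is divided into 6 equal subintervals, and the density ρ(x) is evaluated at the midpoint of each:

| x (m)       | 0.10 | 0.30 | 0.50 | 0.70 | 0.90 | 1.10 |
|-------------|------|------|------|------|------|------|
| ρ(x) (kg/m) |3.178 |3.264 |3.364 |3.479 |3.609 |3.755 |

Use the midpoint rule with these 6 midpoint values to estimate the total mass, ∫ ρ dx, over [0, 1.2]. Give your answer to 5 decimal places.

4.12980

h = 0.2, n = 6.
h·[y(m₁) + y(m₂) + y(m₃) + y(m₄) + y(m₅) + y(m₆)] = 0.2·(20.649) = 4.12980.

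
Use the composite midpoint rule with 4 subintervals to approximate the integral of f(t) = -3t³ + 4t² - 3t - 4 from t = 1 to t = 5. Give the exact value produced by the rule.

-347

h = (5 − 1)/4 = 1.
Midpoints m₁,…,m₄ = 1.5, 2.5, 3.5, 4.5.
f(m₁)=-9.625, f(m₂)=-33.375, f(m₃)=-94.125, f(m₄)=-209.875.
h·[f(m₁) + f(m₂) + f(m₃) + f(m₄)] = 1·(-347) = -347.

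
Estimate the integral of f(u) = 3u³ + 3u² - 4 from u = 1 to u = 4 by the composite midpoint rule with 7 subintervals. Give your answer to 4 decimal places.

h = (4 − 1)/7 = 0.428571.
Midpoints m₁,…,m₇ = 1.214286, 1.642857, 2.071429, 2.5, 2.928571, 3.357143, 3.785714.
f(m₁)=5.794825, f(m₂)=17.399052, f(m₃)=35.536808, f(m₄)=61.625, f(m₅)=97.080539, f(m₆)=143.320335, f(m₇)=201.761297.
h·[f(m₁) + f(m₂) + f(m₃) + f(m₄) + f(m₅) + f(m₆) + f(m₇)] = 0.428571·(562.517857) = 241.0791.

241.0791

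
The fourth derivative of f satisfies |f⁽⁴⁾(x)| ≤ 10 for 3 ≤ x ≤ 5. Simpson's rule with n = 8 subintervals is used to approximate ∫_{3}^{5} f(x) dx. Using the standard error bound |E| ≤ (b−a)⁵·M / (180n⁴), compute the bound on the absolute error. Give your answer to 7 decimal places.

|E| ≤ (2)⁵·10 / (180·8⁴) = 320/737280 = 0.0004340.

0.0004340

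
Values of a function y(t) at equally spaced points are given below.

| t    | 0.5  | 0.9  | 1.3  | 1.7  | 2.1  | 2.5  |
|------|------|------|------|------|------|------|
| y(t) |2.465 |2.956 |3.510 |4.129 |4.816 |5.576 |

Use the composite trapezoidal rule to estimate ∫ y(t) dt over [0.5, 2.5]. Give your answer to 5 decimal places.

h = 0.4, n = 5.
(h/2)·[y₀ + 2y₁ + 2y₂ + 2y₃ + 2y₄ + y₅] = 0.2·(38.863) = 7.77260.

7.77260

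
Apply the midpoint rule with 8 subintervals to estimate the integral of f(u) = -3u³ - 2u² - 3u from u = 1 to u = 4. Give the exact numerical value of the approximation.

h = (4 − 1)/8 = 0.375.
Midpoints m₁,…,m₈ = 1.1875, 1.5625, 1.9375, 2.3125, 2.6875, 3.0625, 3.4375, 3.8125.
f(m₁)=-11.406494140625, f(m₂)=-21.014404296875, f(m₃)=-35.139892578125, f(m₄)=-54.732177734375, f(m₅)=-80.740478515625, f(m₆)=-114.114013671875, f(m₇)=-155.802001953125, f(m₈)=-206.753662109375.
h·[f(m₁) + f(m₂) + f(m₃) + f(m₄) + f(m₅) + f(m₆) + f(m₇) + f(m₈)] = 0.375·(-679.703125) = -254.888671875.

-254.888671875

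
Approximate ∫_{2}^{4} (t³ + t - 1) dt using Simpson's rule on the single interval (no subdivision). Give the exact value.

S = (b−a)/6 · [f(2) + 4f(3) + f(4)] = 0.333333·[9 + 4·29 + 67] = 64.

64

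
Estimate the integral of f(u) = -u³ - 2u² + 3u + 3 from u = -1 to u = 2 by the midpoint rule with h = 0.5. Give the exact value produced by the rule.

h = (2 − (-1))/6 = 0.5.
Midpoints m₁,…,m₆ = -0.75, -0.25, 0.25, 0.75, 1.25, 1.75.
f(m₁)=0.046875, f(m₂)=2.140625, f(m₃)=3.609375, f(m₄)=3.703125, f(m₅)=1.671875, f(m₆)=-3.234375.
h·[f(m₁) + f(m₂) + f(m₃) + f(m₄) + f(m₅) + f(m₆)] = 0.5·(7.9375) = 3.96875.

3.96875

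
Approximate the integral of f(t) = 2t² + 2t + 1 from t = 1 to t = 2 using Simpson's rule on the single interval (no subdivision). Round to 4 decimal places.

S = (b−a)/6 · [f(1) + 4f(1.5) + f(2)] = 0.166667·[5 + 4·8.5 + 13] = 8.6667.

8.6667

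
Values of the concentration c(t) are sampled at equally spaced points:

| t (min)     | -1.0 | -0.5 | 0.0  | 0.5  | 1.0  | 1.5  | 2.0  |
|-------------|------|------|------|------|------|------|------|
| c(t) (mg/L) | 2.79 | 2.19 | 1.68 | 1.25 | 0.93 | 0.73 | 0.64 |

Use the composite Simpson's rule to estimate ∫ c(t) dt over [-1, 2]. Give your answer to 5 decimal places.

h = 0.5, n = 6.
(h/3)·[y₀ + 4y₁ + 2y₂ + 4y₃ + 2y₄ + 4y₅ + y₆] = 0.166667·(25.33) = 4.22167.

4.22167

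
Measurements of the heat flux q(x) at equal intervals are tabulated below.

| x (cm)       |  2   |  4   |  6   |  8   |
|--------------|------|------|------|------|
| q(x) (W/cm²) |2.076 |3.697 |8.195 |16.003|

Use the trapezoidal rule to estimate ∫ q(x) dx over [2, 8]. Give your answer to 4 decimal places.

41.8630

h = 2, n = 3.
(h/2)·[y₀ + 2y₁ + 2y₂ + y₃] = 1·(41.863) = 41.8630.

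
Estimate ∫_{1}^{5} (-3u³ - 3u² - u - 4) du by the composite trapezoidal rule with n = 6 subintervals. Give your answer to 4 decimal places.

-628.8889

h = (5 − 1)/6 = 0.666667.
Nodes u₀,…,u₆ = 1, 1.666667, 2.333333, 3, 3.666667, 4.333333, 5.
f(u) = -3u³ - 3u² - u - 4: f₀=-11, f₁=-27.888889, f₂=-60.777778, f₃=-115, f₄=-195.888889, f₅=-308.777778, f₆=-459.
(h/2)·[f₀ + 2f₁ + 2f₂ + 2f₃ + 2f₄ + 2f₅ + f₆] = 0.333333·(-1886.666667) = -628.8889.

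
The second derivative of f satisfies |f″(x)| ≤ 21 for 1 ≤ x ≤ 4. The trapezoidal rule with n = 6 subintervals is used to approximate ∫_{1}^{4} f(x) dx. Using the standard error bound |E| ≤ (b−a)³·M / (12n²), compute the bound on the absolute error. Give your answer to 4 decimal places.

|E| ≤ (3)³·21 / (12·6²) = 567/432 = 1.3125.

1.3125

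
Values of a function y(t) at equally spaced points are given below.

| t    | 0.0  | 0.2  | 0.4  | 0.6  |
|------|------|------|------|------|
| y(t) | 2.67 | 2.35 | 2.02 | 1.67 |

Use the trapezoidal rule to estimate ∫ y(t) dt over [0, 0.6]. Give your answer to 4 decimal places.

h = 0.2, n = 3.
(h/2)·[y₀ + 2y₁ + 2y₂ + y₃] = 0.1·(13.08) = 1.3080.

1.3080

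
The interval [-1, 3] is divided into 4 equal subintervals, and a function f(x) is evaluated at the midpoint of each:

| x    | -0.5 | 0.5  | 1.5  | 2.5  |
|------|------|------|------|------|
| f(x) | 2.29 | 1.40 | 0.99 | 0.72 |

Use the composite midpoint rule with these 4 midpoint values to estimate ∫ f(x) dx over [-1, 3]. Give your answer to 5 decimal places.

5.40000

h = 1, n = 4.
h·[y(m₁) + y(m₂) + y(m₃) + y(m₄)] = 1·(5.40) = 5.40000.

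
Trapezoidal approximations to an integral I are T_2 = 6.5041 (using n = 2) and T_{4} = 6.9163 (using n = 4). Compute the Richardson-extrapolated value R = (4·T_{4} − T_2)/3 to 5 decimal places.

R = (4·T_{4} − T_2) / 3 = (4·6.9163 − 6.5041)/3 = (21.1611)/3 = 7.05370.

7.05370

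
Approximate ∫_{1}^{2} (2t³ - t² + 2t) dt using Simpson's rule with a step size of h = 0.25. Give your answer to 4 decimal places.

h = (2 − 1)/4 = 0.25.
Nodes t₀,…,t₄ = 1, 1.25, 1.5, 1.75, 2.
f(t) = 2t³ - t² + 2t: f₀=3, f₁=4.84375, f₂=7.5, f₃=11.15625, f₄=16.
(h/3)·[f₀ + 4f₁ + 2f₂ + 4f₃ + f₄] = 0.083333·(98) = 8.1667.

8.1667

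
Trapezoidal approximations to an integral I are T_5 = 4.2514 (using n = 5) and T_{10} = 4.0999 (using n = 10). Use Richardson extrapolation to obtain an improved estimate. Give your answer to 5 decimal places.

R = (4·T_{10} − T_5) / 3 = (4·4.0999 − 4.2514)/3 = (12.1482)/3 = 4.04940.

4.04940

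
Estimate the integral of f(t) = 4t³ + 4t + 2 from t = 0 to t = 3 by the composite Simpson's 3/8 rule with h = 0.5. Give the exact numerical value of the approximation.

h = (3 − 0)/6 = 0.5.
Nodes t₀,…,t₆ = 0, 0.5, 1, 1.5, 2, 2.5, 3.
f(t) = 4t³ + 4t + 2: f₀=2, f₁=4.5, f₂=10, f₃=21.5, f₄=42, f₅=74.5, f₆=122.
(3h/8)·[f₀ + 3f₁ + 3f₂ + 2f₃ + 3f₄ + 3f₅ + f₆] = 0.1875·(560) = 105.

105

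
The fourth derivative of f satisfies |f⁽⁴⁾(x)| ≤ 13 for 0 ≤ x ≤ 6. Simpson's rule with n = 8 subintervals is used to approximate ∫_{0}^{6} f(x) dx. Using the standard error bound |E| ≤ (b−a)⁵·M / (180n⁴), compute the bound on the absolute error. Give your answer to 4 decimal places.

0.1371

|E| ≤ (6)⁵·13 / (180·8⁴) = 101088/737280 = 0.1371.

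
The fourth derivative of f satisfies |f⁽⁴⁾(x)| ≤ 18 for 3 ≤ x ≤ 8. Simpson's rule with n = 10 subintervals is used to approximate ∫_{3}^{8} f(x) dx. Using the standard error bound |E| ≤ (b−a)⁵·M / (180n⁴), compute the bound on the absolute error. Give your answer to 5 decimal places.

0.03125

|E| ≤ (5)⁵·18 / (180·10⁴) = 56250/1800000 = 0.03125.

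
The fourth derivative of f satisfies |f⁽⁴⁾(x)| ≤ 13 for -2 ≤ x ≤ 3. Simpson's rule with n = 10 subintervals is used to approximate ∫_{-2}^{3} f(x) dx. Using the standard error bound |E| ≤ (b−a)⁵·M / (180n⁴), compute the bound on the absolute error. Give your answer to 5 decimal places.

|E| ≤ (5)⁵·13 / (180·10⁴) = 40625/1800000 = 0.02257.

0.02257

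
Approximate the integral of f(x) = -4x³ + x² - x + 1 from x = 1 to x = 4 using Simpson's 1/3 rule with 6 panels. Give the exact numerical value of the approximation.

-238.5

h = (4 − 1)/6 = 0.5.
Nodes x₀,…,x₆ = 1, 1.5, 2, 2.5, 3, 3.5, 4.
f(x) = -4x³ + x² - x + 1: f₀=-3, f₁=-11.75, f₂=-29, f₃=-57.75, f₄=-101, f₅=-161.75, f₆=-243.
(h/3)·[f₀ + 4f₁ + 2f₂ + 4f₃ + 2f₄ + 4f₅ + f₆] = 0.166667·(-1431) = -238.5.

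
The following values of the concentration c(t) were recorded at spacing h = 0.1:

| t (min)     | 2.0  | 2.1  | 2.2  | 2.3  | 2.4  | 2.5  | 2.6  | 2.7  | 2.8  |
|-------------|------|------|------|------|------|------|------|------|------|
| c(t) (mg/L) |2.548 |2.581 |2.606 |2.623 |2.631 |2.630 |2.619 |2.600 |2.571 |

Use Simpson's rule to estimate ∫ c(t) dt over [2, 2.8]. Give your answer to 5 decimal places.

h = 0.1, n = 8.
(h/3)·[y₀ + 4y₁ + 2y₂ + 4y₃ + 2y₄ + 4y₅ + 2y₆ + 4y₇ + y₈] = 0.033333·(62.567) = 2.08557.

2.08557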